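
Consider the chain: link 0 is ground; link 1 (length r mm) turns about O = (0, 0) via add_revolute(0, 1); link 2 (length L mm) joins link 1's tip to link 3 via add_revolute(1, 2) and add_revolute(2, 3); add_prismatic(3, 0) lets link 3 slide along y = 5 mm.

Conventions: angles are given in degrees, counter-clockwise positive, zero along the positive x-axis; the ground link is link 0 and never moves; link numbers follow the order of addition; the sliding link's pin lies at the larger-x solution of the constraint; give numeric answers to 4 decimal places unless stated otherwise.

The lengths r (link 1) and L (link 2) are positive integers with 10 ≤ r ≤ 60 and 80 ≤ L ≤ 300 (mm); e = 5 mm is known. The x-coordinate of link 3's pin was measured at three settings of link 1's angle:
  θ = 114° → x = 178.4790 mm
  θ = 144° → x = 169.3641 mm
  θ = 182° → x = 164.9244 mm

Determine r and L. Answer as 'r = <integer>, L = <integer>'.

constraint per measurement: (x − r cos θ)² + (r sin θ − e)² = L²
subtracting the θ₁ and θ₂ equations cancels the r² and L² terms:
r = (x₁² − x₂²) / (2[(x₁cos θ₁ + e sin θ₁) − (x₂cos θ₂ + e sin θ₂)]) = 24.0000 → r = 24
L² = (x₁ − r cos θ₁)² + (r sin θ₁ − e)² = 35721.0121 → L = 189.0000 → L = 189
check at θ₃=182°: x = 164.9244 (printed 164.9244) ✓

r = 24, L = 189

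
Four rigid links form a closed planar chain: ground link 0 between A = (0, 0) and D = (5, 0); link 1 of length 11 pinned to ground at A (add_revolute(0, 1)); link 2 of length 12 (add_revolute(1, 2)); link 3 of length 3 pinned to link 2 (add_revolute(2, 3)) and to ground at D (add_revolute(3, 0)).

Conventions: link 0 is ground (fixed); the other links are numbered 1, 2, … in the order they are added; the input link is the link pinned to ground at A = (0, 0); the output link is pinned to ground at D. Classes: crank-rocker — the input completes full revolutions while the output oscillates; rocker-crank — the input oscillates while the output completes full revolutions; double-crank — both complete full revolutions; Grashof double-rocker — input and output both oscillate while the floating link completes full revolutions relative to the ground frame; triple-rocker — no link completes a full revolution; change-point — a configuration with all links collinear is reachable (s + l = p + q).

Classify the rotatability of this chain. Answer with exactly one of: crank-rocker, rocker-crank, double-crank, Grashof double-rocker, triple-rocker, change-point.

lengths: ground=5, input=11, coupler=12, output=3
sorted: s=3 (shortest), l=12 (longest), p+q=16
s + l = 15 vs p + q = 16
s + l < p + q (Grashof) with shortest = output link → rocker-crank

rocker-crank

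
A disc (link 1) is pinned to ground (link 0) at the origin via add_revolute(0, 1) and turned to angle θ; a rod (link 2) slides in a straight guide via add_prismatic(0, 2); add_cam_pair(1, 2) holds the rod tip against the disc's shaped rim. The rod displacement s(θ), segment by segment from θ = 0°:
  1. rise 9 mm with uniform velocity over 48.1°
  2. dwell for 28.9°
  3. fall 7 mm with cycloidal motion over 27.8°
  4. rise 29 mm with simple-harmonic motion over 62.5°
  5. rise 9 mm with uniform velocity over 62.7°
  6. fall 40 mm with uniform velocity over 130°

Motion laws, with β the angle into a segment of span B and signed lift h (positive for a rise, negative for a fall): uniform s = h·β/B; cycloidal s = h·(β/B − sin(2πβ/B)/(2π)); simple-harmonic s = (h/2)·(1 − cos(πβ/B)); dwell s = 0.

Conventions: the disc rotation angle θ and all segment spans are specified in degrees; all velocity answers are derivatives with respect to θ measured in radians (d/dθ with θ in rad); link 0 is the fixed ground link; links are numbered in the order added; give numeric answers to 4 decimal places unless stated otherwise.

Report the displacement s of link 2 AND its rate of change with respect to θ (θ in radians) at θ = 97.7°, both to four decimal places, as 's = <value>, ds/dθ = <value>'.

segment 1 (0° to 48.1°, uniform, h = 9) is passed completely: s = 0.0000 + (9) = 9.0000
segment 2 (48.1° to 77°, dwell): s unchanged at 9.0000
θ = 97.7° falls in segment 3 (77° to 104.8°, cycloidal, h = -7): β = 97.7 − 77 = 20.7°, B = 27.8°; Δs = -7·(0.7446 − sin(2π·0.7446)/(2π)) = -6.3257; s = 9.0000 − 6.3257 = 2.6743
velocity in seg [77°–104.8°] (cycloidal), θ in radians: β = 20.7° = 0.3613 rad, B = 27.8° = 0.4852 rad; ds/dθ = (h/B)(1 − cos(2πβ/B)) = ((-7)/0.4852)(1 − cos(2π·0.7446)) = -14.916006 mm/rad

s = 2.6743, ds/dθ = -14.9160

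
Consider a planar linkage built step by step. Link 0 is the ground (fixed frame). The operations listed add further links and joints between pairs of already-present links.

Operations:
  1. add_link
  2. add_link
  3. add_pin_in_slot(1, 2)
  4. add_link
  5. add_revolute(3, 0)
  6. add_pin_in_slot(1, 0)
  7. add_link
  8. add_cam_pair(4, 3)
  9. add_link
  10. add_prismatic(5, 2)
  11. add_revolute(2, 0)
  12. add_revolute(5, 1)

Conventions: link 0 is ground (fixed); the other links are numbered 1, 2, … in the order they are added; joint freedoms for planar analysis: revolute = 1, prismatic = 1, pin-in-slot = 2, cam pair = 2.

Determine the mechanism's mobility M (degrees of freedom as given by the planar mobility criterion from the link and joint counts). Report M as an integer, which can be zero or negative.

link 0 = ground. State L|J1|J2 = 1|0|0
+link1  2|0|0
+link2  3|0|0
PS(1,2) f=2→J2  3|0|1
+link3  4|0|1
R(3,0) f=1→J1  4|1|1
PS(1,0) f=2→J2  4|1|2
+link4  5|1|2
C(4,3) f=2→J2  5|1|3
+link5  6|1|3
P(5,2) f=1→J1  6|2|3
R(2,0) f=1→J1  6|3|3
R(5,1) f=1→J1  6|4|3
M = 3(6−1)−2·4−3 = 15−8−3 = 4

M = 4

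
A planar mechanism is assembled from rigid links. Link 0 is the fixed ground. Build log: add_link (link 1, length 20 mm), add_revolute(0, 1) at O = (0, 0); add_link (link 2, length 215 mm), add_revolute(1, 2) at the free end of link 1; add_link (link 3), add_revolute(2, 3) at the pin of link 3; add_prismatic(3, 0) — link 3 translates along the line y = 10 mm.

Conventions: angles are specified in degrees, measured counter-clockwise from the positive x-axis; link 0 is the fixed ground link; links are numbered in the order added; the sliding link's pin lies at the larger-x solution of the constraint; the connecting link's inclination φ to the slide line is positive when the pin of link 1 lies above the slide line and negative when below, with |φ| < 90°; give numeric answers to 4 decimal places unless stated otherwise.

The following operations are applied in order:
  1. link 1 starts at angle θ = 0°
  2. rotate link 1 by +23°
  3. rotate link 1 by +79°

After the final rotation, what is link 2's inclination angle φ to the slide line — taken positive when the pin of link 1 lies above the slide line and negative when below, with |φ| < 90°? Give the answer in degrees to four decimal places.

geometry: r = 20 mm, L = 215 mm, e = 10 mm; θ starts at 0°
rotate link 1 by +23°: θ ← 0° +23° = 23°
rotate link 1 by +79°: θ ← 23° +79° = 102°
h = r sin θ − e = 19.562952 − 10 = 9.562952
sin φ = h / L = 9.562952 / 215 = 0.04447885
φ = arcsin(0.04447885) = 2.549291°

2.5493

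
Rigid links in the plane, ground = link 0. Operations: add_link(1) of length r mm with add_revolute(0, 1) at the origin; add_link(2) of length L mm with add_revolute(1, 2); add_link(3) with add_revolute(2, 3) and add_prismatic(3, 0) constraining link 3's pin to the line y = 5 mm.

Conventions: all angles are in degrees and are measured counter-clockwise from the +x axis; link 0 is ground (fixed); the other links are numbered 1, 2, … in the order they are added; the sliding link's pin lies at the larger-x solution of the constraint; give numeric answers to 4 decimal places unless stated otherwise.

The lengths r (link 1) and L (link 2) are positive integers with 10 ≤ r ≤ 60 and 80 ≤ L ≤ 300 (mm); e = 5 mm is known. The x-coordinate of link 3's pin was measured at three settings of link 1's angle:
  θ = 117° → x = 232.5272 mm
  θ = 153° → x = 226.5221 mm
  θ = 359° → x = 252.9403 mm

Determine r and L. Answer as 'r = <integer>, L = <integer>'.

constraint per measurement: (x − r cos θ)² + (r sin θ − e)² = L²
subtracting the θ₁ and θ₂ equations cancels the r² and L² terms:
r = (x₁² − x₂²) / (2[(x₁cos θ₁ + e sin θ₁) − (x₂cos θ₂ + e sin θ₂)]) = 13.9998 → r = 14
L² = (x₁ − r cos θ₁)² + (r sin θ₁ − e)² = 57120.9817 → L = 239.0000 → L = 239
check at θ₃=359°: x = 252.9403 (printed 252.9403) ✓

r = 14, L = 239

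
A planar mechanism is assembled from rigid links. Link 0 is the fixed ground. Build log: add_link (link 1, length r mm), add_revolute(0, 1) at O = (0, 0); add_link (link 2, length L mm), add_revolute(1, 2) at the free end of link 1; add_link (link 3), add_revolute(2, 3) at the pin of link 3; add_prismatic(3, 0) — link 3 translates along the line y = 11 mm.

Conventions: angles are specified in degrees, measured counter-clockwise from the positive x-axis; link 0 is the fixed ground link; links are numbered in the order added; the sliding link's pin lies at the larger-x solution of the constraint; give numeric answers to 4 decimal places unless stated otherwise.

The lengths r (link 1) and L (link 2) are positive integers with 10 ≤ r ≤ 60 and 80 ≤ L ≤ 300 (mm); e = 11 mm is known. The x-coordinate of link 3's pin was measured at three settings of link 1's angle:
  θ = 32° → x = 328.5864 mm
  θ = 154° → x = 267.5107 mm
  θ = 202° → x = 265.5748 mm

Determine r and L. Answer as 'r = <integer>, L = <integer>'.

constraint per measurement: (x − r cos θ)² + (r sin θ − e)² = L²
subtracting the θ₁ and θ₂ equations cancels the r² and L² terms:
r = (x₁² − x₂²) / (2[(x₁cos θ₁ + e sin θ₁) − (x₂cos θ₂ + e sin θ₂)]) = 35.0000 → r = 35
L² = (x₁ − r cos θ₁)² + (r sin θ₁ − e)² = 89400.9895 → L = 299.0000 → L = 299
check at θ₃=202°: x = 265.5748 (printed 265.5748) ✓

r = 35, L = 299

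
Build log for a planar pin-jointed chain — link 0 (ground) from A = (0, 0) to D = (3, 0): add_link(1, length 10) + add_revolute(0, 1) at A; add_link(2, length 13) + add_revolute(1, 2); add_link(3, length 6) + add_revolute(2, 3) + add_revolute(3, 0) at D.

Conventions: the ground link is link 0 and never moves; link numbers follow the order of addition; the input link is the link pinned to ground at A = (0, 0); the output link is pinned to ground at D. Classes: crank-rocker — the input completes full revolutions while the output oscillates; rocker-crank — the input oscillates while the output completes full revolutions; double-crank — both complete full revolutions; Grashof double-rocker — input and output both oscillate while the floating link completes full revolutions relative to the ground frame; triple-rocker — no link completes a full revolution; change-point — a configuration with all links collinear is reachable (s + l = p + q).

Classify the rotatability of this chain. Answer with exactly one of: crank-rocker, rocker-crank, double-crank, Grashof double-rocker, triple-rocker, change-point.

lengths: ground=3, input=10, coupler=13, output=6
sorted: s=3 (shortest), l=13 (longest), p+q=16
s + l = 16 vs p + q = 16
s + l = p + q → change-point (collinear configuration reachable)

change-point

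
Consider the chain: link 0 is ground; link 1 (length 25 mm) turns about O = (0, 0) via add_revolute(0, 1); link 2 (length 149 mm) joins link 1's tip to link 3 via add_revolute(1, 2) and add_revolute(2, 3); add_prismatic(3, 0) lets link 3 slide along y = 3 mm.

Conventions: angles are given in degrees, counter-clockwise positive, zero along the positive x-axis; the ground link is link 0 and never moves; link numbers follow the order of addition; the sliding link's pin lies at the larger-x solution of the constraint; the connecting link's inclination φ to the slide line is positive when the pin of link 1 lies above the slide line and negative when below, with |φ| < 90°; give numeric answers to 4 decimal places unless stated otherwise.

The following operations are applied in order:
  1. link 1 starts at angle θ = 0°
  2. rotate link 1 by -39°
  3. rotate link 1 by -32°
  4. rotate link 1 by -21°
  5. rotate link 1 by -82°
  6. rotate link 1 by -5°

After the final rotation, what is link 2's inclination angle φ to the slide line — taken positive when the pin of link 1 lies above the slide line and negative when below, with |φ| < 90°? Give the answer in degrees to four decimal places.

geometry: r = 25 mm, L = 149 mm, e = 3 mm; θ starts at 0°
rotate link 1 by -39°: θ ← 0° -39° = -39°
rotate link 1 by -32°: θ ← -39° -32° = -71°
rotate link 1 by -21°: θ ← -71° -21° = -92°
rotate link 1 by -82°: θ ← -92° -82° = -174°
rotate link 1 by -5°: θ ← -174° -5° = -179°
h = r sin θ − e = -0.436310 − 3 = -3.436310
sin φ = h / L = -3.436310 / 149 = -0.02306248
φ = arcsin(-0.02306248) = -1.321500°

-1.3215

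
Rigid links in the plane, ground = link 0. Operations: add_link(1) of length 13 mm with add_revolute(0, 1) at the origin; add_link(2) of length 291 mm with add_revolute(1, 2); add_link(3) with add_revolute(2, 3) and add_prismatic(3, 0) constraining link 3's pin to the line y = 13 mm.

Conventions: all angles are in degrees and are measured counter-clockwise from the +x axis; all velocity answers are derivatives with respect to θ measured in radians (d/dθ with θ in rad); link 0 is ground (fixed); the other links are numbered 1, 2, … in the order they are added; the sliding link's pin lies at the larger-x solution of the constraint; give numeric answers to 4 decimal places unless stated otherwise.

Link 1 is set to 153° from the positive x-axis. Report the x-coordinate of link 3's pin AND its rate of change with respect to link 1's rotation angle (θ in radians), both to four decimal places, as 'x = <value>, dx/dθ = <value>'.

geometry: r = 13 mm, L = 291 mm, e = 13 mm
crank pin P = (r cos θ, r sin θ) = (-11.583085, 5.901876)
h = r sin θ − e = 5.901876 − 13 = -7.098124
x = r cos θ + √(L² − h²) = -11.583085 + 290.913418 = 279.330333
dx/dθ = −r sin θ − h·r cos θ/√(L² − h²) (θ in radians; h = -7.098124) = -6.184497

x = 279.3303, dx/dθ = -6.1845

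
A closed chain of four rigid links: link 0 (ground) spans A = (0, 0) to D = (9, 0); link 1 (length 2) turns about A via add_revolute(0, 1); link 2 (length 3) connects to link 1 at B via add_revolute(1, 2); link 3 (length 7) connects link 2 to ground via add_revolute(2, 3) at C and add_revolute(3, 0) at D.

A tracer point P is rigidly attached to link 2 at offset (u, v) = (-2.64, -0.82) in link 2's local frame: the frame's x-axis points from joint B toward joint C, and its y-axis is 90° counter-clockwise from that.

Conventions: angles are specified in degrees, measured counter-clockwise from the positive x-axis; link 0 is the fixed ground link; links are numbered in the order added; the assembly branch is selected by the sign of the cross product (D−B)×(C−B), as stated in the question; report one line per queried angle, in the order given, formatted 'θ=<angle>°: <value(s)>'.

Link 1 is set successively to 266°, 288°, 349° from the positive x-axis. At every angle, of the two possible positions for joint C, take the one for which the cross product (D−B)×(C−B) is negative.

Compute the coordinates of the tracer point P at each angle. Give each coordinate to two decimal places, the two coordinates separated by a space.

A=(0,0), D=(9.00,0)
θ=266°: B = A + 2.00·(cos266°, sin266°) = (-0.1395, -1.9951)
θ=266°: |BD| = 9.3547
θ=266°: circle(B,3.00) ∩ circle(D,7.00): a=2.5394, h=1.5973
θ=266°:   candidates: C₊=(2.0008,0.1070) cross=14.942; C₋=(2.6821,-3.0141) cross=-14.942
θ=266°:   branch - wants cross < 0 → take C=(2.6821,-3.0141) (cross=-14.942)
θ=266°: ex = (C−B)/|BC| = (0.9406,-0.3397); ey = (0.3397,0.9406)
θ=266°: P = B + -2.64·ex + -0.82·ey = (-2.9011,-1.8697)
θ=288°: B = A + 2.00·(cos288°, sin288°) = (0.6180, -1.9021)
θ=288°: |BD| = 8.5951
θ=288°: circle(B,3.00) ∩ circle(D,7.00): a=1.9706, h=2.2620
θ=288°:   candidates: C₊=(2.0392,0.7399) cross=19.442; C₋=(3.0404,-3.6719) cross=-19.442
θ=288°:   branch - wants cross < 0 → take C=(3.0404,-3.6719) (cross=-19.442)
θ=288°: ex = (C−B)/|BC| = (0.8075,-0.5899); ey = (0.5899,0.8075)
θ=288°: P = B + -2.64·ex + -0.82·ey = (-1.9974,-1.0068)
θ=349°: B = A + 2.00·(cos349°, sin349°) = (1.9633, -0.3816)
θ=349°: |BD| = 7.0471
θ=349°: circle(B,3.00) ∩ circle(D,7.00): a=0.6855, h=2.9206
θ=349°:   candidates: C₊=(2.4896,2.5719) cross=20.582; C₋=(2.8059,-3.2608) cross=-20.582
θ=349°:   branch - wants cross < 0 → take C=(2.8059,-3.2608) (cross=-20.582)
θ=349°: ex = (C−B)/|BC| = (0.2809,-0.9597); ey = (0.9597,0.2809)
θ=349°: P = B + -2.64·ex + -0.82·ey = (0.4347,1.9218)

θ=266°: -2.90 -1.87
θ=288°: -2.00 -1.01
θ=349°: 0.43 1.92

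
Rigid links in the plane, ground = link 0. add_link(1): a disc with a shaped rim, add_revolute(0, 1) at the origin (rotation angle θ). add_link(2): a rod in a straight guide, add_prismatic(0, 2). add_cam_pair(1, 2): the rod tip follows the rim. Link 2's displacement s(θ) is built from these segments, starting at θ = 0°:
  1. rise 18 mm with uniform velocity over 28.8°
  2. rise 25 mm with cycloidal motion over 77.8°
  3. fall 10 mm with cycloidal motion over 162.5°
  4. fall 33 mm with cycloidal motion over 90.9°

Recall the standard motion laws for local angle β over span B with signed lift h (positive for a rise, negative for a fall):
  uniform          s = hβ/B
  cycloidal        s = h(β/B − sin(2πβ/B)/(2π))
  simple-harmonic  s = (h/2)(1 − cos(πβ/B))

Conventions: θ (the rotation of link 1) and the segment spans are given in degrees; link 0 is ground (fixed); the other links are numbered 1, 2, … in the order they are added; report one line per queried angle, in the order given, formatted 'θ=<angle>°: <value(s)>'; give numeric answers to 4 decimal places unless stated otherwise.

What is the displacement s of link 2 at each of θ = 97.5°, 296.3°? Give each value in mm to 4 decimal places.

segment 1 (0° to 28.8°, uniform, h = 18) is passed completely: s = 0.0000 + (18) = 18.0000
θ = 97.5° falls in segment 2 (28.8° to 106.6°, cycloidal, h = 25): β = 97.5 − 28.8 = 68.7°, B = 77.8°; Δs = 25·(0.8830 − sin(2π·0.8830)/(2π)) = 24.7438; s = 18.0000 + 24.7438 = 42.7438
segment 2 (28.8° to 106.6°, cycloidal, h = 25) is passed completely: s = 18.0000 + (25) = 43.0000
segment 3 (106.6° to 269.1°, cycloidal, h = -10) is passed completely: s = 43.0000 + (-10) = 33.0000
θ = 296.3° falls in segment 4 (269.1° to 360°, cycloidal, h = -33): β = 296.3 − 269.1 = 27.2°, B = 90.9°; Δs = -33·(0.2992 − sin(2π·0.2992)/(2π)) = -4.8717; s = 33.0000 − 4.8717 = 28.1283

θ=97.5°: 42.7438
θ=296.3°: 28.1283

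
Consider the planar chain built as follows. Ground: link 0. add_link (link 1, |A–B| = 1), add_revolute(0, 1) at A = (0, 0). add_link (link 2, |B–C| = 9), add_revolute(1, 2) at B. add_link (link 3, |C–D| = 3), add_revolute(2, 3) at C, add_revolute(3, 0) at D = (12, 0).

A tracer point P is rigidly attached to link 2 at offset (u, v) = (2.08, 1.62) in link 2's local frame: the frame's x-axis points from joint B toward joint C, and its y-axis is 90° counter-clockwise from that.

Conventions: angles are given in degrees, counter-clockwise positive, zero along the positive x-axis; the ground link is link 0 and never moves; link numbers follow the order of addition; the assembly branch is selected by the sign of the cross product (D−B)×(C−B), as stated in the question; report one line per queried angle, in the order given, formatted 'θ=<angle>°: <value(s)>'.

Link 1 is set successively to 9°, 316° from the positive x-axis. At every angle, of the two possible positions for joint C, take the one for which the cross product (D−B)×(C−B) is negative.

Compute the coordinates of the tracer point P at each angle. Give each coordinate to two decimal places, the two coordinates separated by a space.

A=(0,0), D=(12.00,0)
θ=9°: B = A + 1.00·(cos9°, sin9°) = (0.9877, 0.1564)
θ=9°: |BD| = 11.0134
θ=9°: circle(B,9.00) ∩ circle(D,3.00): a=8.7754, h=1.9979
θ=9°:   candidates: C₊=(9.7906,2.0295) cross=22.003; C₋=(9.7339,-1.9659) cross=-22.003
θ=9°:   branch - wants cross < 0 → take C=(9.7339,-1.9659) (cross=-22.003)
θ=9°: ex = (C−B)/|BC| = (0.9718,-0.2358); ey = (0.2358,0.9718)
θ=9°: P = B + 2.08·ex + 1.62·ey = (3.3910,1.2403)
θ=316°: B = A + 1.00·(cos316°, sin316°) = (0.7193, -0.6947)
θ=316°: |BD| = 11.3020
θ=316°: circle(B,9.00) ∩ circle(D,3.00): a=8.8363, h=1.7088
θ=316°:   candidates: C₊=(9.4339,1.5540) cross=19.313; C₋=(9.6439,-1.8572) cross=-19.313
θ=316°:   branch - wants cross < 0 → take C=(9.6439,-1.8572) (cross=-19.313)
θ=316°: ex = (C−B)/|BC| = (0.9916,-0.1292); ey = (0.1292,0.9916)
θ=316°: P = B + 2.08·ex + 1.62·ey = (2.9912,0.6431)

θ=9°: 3.39 1.24
θ=316°: 2.99 0.64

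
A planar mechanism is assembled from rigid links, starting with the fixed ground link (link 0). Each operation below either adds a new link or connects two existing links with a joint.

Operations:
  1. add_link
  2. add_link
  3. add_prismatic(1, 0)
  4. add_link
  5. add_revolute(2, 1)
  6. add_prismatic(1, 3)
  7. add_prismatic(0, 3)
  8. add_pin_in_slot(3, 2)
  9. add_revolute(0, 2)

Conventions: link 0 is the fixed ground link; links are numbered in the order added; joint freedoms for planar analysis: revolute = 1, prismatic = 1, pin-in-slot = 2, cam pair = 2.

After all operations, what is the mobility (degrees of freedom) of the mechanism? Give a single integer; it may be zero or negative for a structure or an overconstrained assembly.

ground; <1,0,0>
#1 <2,0,0>
#2 <3,0,0>
P:1↔0 J1 <3,1,0>
#3 <4,1,0>
R:2↔1 J1 <4,2,0>
P:1↔3 J1 <4,3,0>
P:0↔3 J1 <4,4,0>
PS:3↔2 J2 <4,4,1>
R:0↔2 J1 <4,5,1>
3×3 − 2×5 − 1×1 = -2

M = -2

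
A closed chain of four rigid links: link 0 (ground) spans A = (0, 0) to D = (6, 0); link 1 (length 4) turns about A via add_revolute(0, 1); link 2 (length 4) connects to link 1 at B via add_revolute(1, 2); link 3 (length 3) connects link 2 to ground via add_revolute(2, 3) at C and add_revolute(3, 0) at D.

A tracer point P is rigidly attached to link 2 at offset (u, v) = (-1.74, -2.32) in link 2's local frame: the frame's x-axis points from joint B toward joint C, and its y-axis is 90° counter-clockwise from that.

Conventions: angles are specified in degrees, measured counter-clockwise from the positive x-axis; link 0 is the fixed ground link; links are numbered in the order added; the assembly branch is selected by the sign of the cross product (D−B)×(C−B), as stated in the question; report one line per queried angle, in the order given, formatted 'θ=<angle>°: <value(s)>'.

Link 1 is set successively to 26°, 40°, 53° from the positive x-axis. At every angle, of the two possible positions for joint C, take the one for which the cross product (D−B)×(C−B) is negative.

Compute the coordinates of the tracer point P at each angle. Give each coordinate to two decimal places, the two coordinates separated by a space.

A=(0,0), D=(6.00,0)
θ=26°: B = A + 4.00·(cos26°, sin26°) = (3.5952, 1.7535)
θ=26°: |BD| = 2.9762
θ=26°: circle(B,4.00) ∩ circle(D,3.00): a=2.6641, h=2.9837
θ=26°:   candidates: C₊=(7.5057,2.5948) cross=8.880; C₋=(3.9899,-2.2270) cross=-8.880
θ=26°:   branch - wants cross < 0 → take C=(3.9899,-2.2270) (cross=-8.880)
θ=26°: ex = (C−B)/|BC| = (0.0987,-0.9951); ey = (0.9951,0.0987)
θ=26°: P = B + -1.74·ex + -2.32·ey = (1.1148,3.2561)
θ=40°: B = A + 4.00·(cos40°, sin40°) = (3.0642, 2.5712)
θ=40°: |BD| = 3.9025
θ=40°: circle(B,4.00) ∩ circle(D,3.00): a=2.8481, h=2.8086
θ=40°:   candidates: C₊=(7.0572,2.8076) cross=10.961; C₋=(3.3564,-1.4182) cross=-10.961
θ=40°:   branch - wants cross < 0 → take C=(3.3564,-1.4182) (cross=-10.961)
θ=40°: ex = (C−B)/|BC| = (0.0730,-0.9973); ey = (0.9973,0.0730)
θ=40°: P = B + -1.74·ex + -2.32·ey = (0.6233,4.1370)
θ=53°: B = A + 4.00·(cos53°, sin53°) = (2.4073, 3.1945)
θ=53°: |BD| = 4.8076
θ=53°: circle(B,4.00) ∩ circle(D,3.00): a=3.1318, h=2.4883
θ=53°:   candidates: C₊=(6.4011,2.9731) cross=11.963; C₋=(3.0942,-0.7460) cross=-11.963
θ=53°:   branch - wants cross < 0 → take C=(3.0942,-0.7460) (cross=-11.963)
θ=53°: ex = (C−B)/|BC| = (0.1717,-0.9851); ey = (0.9851,0.1717)
θ=53°: P = B + -1.74·ex + -2.32·ey = (-0.1771,4.5102)

θ=26°: 1.11 3.26
θ=40°: 0.62 4.14
θ=53°: -0.18 4.51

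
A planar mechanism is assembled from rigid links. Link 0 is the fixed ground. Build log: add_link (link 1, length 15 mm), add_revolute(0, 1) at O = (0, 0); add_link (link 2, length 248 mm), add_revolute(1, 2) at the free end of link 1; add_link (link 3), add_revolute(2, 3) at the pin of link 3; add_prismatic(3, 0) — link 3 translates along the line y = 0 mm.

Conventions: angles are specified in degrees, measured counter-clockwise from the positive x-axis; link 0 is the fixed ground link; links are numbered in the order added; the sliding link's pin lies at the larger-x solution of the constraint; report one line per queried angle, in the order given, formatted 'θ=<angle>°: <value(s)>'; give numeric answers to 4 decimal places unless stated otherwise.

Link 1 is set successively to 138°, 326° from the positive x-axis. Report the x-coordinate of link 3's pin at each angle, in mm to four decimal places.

geometry: r = 15 mm, L = 248 mm, e = 0 mm
θ=138°: crank pin P = (r cos θ, r sin θ) = (-11.147172, 10.036959)
θ=138°: h = r sin θ − e = 10.036959 − 0 = 10.036959
θ=138°: x = r cos θ + √(L² − h²) = -11.147172 + 247.796811 = 236.649638
θ=326°: crank pin P = (r cos θ, r sin θ) = (12.435564, -8.387894)
θ=326°: h = r sin θ − e = -8.387894 − 0 = -8.387894
θ=326°: x = r cos θ + √(L² − h²) = 12.435564 + 247.858111 = 260.293675

θ=138°: 236.6496
θ=326°: 260.2937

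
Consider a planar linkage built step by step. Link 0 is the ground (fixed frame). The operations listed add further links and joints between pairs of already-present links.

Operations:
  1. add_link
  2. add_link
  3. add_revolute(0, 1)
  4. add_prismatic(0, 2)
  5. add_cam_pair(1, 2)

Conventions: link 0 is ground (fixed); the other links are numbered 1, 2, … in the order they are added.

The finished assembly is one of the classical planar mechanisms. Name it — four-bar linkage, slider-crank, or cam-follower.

links: 3 (incl. ground); joints: 1 revolute, 1 prismatic, 1 higher (cam) pair, forming one closed loop
3 links, revolute + prismatic + higher pair in one loop → cam-follower

cam-follower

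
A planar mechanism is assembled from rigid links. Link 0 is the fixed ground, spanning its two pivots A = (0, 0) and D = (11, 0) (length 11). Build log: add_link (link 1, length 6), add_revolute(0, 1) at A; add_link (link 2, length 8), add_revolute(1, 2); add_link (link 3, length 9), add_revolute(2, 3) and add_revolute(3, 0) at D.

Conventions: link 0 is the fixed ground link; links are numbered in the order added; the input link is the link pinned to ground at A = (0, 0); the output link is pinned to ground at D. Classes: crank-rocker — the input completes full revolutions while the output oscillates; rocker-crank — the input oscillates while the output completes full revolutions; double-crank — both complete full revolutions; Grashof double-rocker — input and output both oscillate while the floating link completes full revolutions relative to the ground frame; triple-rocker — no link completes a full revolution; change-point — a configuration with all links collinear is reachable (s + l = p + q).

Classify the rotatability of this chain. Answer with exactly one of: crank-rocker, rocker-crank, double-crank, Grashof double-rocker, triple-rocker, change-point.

lengths: ground=11, input=6, coupler=8, output=9
sorted: s=6 (shortest), l=11 (longest), p+q=17
s + l = 17 vs p + q = 17
s + l = p + q → change-point (collinear configuration reachable)

change-point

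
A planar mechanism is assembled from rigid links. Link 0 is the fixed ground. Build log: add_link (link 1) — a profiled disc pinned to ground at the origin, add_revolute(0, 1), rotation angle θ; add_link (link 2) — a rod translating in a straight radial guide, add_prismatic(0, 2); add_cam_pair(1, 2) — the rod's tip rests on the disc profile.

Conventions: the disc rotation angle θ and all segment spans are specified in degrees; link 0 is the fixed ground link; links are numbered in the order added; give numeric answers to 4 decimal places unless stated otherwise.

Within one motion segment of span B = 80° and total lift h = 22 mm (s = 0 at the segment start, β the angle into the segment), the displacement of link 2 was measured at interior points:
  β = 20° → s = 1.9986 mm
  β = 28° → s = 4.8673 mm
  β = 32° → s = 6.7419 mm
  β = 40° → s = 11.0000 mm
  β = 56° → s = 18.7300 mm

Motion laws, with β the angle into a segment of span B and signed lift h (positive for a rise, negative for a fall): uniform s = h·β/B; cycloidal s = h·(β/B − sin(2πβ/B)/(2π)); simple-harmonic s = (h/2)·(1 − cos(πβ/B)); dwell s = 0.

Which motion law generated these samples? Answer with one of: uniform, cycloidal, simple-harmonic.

candidates at β/B = r: uniform s = h·r (linear in β); cycloidal s = h·(r − sin(2πr)/(2π)); simple-harmonic s = (h/2)(1 − cos(πr))
β=20°: printed 1.9986 | uniform 5.5000, cycloidal 1.9986, simple-harmonic 3.2218
β=28°: printed 4.8673 | uniform 7.7000, cycloidal 4.8673, simple-harmonic 6.0061
β=32°: printed 6.7419 | uniform 8.8000, cycloidal 6.7419, simple-harmonic 7.6008
β=40°: printed 11.0000 | uniform 11.0000, cycloidal 11.0000, simple-harmonic 11.0000
β=56°: printed 18.7300 | uniform 15.4000, cycloidal 18.7300, simple-harmonic 17.4656
only one law matches every sample → cycloidal

cycloidal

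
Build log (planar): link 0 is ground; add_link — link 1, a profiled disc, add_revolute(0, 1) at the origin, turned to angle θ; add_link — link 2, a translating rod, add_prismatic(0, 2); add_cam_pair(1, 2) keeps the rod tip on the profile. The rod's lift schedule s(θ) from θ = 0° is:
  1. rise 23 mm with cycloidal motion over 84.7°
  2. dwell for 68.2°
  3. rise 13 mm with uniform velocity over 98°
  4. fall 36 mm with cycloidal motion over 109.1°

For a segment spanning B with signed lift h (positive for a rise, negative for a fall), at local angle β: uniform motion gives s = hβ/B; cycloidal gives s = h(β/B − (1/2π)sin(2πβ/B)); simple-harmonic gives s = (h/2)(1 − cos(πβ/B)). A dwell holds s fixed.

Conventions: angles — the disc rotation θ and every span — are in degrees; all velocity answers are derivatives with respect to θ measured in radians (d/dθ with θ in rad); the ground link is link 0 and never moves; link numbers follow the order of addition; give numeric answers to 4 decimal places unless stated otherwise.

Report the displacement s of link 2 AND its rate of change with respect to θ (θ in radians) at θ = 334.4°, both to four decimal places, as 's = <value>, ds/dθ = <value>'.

seg 1 [0°–84.7°] cycloidal, h=23: full span → s += 23 → s = 23.0000
seg 2 [84.7°–152.9°] dwell: s stays 23.0000
seg 3 [152.9°–250.9°] uniform, h=13: full span → s += 13 → s = 36.0000
seg 4 [250.9°–360°] cycloidal, h=-36: θ=334.4° here. β=83.5, B=109.1. -36·(0.7654 − sin(2π·0.7654)/(2π)) = -33.2556 → s = 2.7444
velocity in seg [250.9°–360°] (cycloidal), θ in radians: β = 83.5° = 1.4573 rad, B = 109.1° = 1.9042 rad; ds/dθ = (h/B)(1 − cos(2πβ/B)) = ((-36)/1.9042)(1 − cos(2π·0.7654)) = -17.085088 mm/rad

s = 2.7444, ds/dθ = -17.0851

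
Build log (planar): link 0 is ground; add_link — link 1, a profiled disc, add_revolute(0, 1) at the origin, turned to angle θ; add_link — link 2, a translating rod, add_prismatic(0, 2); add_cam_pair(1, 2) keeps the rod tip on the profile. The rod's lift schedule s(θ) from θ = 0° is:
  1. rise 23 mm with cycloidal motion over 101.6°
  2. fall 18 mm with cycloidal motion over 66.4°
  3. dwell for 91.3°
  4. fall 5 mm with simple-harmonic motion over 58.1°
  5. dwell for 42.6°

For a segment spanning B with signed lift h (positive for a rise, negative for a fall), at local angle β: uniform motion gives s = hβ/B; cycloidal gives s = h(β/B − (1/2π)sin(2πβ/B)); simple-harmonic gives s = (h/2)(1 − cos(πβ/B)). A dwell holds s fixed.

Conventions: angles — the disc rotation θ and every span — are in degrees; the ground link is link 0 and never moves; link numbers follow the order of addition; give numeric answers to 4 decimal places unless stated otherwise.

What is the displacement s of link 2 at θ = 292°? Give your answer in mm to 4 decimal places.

seg 1 [0°–101.6°] cycloidal, h=23: full span → s += 23 → s = 23.0000
seg 2 [101.6°–168°] cycloidal, h=-18: full span → s += -18 → s = 5.0000
seg 3 [168°–259.3°] dwell: s stays 5.0000
seg 4 [259.3°–317.4°] simple-harmonic, h=-5: θ=292° here. β=32.7, B=58.1. -5/2·(1 − cos(π·0.5628)) = -2.9902 → s = 2.0098

2.0098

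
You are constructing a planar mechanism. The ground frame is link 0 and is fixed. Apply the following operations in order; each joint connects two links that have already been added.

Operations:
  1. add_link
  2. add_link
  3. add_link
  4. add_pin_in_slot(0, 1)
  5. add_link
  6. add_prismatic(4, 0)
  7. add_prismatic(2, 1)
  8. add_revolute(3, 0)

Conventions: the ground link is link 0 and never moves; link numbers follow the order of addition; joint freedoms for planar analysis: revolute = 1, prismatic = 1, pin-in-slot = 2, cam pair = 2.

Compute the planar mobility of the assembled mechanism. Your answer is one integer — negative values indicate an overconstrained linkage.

L=1 J1=0 J2=0
add link → L=2 J1=0 J2=0
add link → L=3 J1=0 J2=0
add link → L=4 J1=0 J2=0
PS@0,1 dof=2 J2 → L=4 J1=0 J2=1
add link → L=5 J1=0 J2=1
P@4,0 dof=1 J1 → L=5 J1=1 J2=1
P@2,1 dof=1 J1 → L=5 J1=2 J2=1
R@3,0 dof=1 J1 → L=5 J1=3 J2=1
M=3(L−1)−2J1−J2=3·4−2·3−1=5

M = 5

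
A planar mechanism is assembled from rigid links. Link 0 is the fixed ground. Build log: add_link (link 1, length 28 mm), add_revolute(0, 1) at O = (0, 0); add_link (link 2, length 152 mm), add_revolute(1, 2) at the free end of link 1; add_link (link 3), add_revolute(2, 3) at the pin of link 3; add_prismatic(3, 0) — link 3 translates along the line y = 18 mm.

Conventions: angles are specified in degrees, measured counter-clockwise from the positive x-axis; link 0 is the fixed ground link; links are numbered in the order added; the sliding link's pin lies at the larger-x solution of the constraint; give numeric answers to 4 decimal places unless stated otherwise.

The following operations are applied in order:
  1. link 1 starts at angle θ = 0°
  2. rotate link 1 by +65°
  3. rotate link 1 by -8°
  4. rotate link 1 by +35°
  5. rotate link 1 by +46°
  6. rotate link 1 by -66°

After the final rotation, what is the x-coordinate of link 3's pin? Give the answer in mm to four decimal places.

geometry: r = 28 mm, L = 152 mm, e = 18 mm; θ starts at 0°
rotate link 1 by +65°: θ ← 0° +65° = 65°
rotate link 1 by -8°: θ ← 65° -8° = 57°
rotate link 1 by +35°: θ ← 57° +35° = 92°
rotate link 1 by +46°: θ ← 92° +46° = 138°
rotate link 1 by -66°: θ ← 138° -66° = 72°
crank pin P = (r cos θ, r sin θ) = (8.652476, 26.629582)
h = r sin θ − e = 26.629582 − 18 = 8.629582
x = r cos θ + √(L² − h²) = 8.652476 + 151.754836 = 160.407312

160.4073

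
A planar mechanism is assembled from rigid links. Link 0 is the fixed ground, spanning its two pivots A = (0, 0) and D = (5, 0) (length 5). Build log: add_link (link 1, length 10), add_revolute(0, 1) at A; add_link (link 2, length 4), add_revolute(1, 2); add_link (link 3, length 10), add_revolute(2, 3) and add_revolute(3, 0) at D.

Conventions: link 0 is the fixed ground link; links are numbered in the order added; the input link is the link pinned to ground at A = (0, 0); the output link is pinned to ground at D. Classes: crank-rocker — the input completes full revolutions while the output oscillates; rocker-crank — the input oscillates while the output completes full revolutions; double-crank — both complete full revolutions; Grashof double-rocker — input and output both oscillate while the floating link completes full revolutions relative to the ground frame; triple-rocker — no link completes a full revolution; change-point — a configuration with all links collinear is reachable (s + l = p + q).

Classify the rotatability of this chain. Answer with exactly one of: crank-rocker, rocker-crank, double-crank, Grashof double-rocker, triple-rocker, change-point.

lengths: ground=5, input=10, coupler=4, output=10
sorted: s=4 (shortest), l=10 (longest), p+q=15
s + l = 14 vs p + q = 15
s + l < p + q (Grashof) with shortest = coupler link → Grashof double-rocker

Grashof double-rocker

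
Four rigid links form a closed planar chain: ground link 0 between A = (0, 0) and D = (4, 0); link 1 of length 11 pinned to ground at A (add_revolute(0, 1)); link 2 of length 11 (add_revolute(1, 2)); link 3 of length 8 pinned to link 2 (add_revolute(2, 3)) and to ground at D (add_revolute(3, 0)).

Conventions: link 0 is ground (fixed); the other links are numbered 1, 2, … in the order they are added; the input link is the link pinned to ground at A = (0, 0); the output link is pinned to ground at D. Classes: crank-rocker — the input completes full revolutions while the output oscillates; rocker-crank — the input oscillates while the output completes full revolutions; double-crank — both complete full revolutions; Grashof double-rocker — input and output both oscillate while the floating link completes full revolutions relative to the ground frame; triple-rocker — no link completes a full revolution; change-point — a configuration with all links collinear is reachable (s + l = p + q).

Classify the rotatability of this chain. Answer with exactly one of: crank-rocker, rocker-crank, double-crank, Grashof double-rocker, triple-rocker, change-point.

lengths: ground=4, input=11, coupler=11, output=8
sorted: s=4 (shortest), l=11 (longest), p+q=19
s + l = 15 vs p + q = 19
s + l < p + q (Grashof) with shortest = ground link → double-crank

double-crank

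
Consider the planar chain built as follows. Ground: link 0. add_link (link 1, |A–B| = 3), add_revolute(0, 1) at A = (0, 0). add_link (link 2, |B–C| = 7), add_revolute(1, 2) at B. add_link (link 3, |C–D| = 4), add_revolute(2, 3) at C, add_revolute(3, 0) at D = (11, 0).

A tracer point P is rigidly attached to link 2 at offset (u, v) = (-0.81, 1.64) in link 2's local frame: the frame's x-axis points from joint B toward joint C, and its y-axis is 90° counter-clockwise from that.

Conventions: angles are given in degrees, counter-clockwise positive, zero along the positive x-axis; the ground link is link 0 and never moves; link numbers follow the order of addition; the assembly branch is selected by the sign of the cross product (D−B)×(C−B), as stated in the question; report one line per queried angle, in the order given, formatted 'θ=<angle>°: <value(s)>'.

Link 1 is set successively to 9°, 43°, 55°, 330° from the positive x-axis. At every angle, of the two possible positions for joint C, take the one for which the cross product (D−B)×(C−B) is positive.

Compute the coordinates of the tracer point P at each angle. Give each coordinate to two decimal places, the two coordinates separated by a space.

A=(0,0), D=(11.00,0)
θ=9°: B = A + 3.00·(cos9°, sin9°) = (2.9631, 0.4693)
θ=9°: |BD| = 8.0506
θ=9°: circle(B,7.00) ∩ circle(D,4.00): a=6.0748, h=3.4780
θ=9°:   candidates: C₊=(9.2303,3.5872) cross=28.000; C₋=(8.8248,-3.3569) cross=-28.000
θ=9°:   branch + wants cross > 0 → take C=(9.2303,3.5872) (cross=28.000)
θ=9°: ex = (C−B)/|BC| = (0.8953,0.4454); ey = (-0.4454,0.8953)
θ=9°: P = B + -0.81·ex + 1.64·ey = (1.5074,1.5768)
θ=43°: B = A + 3.00·(cos43°, sin43°) = (2.1941, 2.0460)
θ=43°: |BD| = 9.0405
θ=43°: circle(B,7.00) ∩ circle(D,4.00): a=6.3454, h=2.9557
θ=43°:   candidates: C₊=(9.0437,3.4890) cross=26.721; C₋=(7.7059,-2.2691) cross=-26.721
θ=43°:   branch + wants cross > 0 → take C=(9.0437,3.4890) (cross=26.721)
θ=43°: ex = (C−B)/|BC| = (0.9785,0.2061); ey = (-0.2061,0.9785)
θ=43°: P = B + -0.81·ex + 1.64·ey = (1.0634,3.4838)
θ=55°: B = A + 3.00·(cos55°, sin55°) = (1.7207, 2.4575)
θ=55°: |BD| = 9.5992
θ=55°: circle(B,7.00) ∩ circle(D,4.00): a=6.5185, h=2.5514
θ=55°:   candidates: C₊=(8.6751,3.2550) cross=24.491; C₋=(7.3688,-1.6777) cross=-24.491
θ=55°:   branch + wants cross > 0 → take C=(8.6751,3.2550) (cross=24.491)
θ=55°: ex = (C−B)/|BC| = (0.9935,0.1139); ey = (-0.1139,0.9935)
θ=55°: P = B + -0.81·ex + 1.64·ey = (0.7291,3.9945)
θ=330°: B = A + 3.00·(cos330°, sin330°) = (2.5981, -1.5000)
θ=330°: |BD| = 8.5348
θ=330°: circle(B,7.00) ∩ circle(D,4.00): a=6.2007, h=3.2484
θ=330°:   candidates: C₊=(8.1313,2.7876) cross=27.724; C₋=(9.2731,-3.6080) cross=-27.724
θ=330°:   branch + wants cross > 0 → take C=(8.1313,2.7876) (cross=27.724)
θ=330°: ex = (C−B)/|BC| = (0.7905,0.6125); ey = (-0.6125,0.7905)
θ=330°: P = B + -0.81·ex + 1.64·ey = (0.9533,-0.6998)

θ=9°: 1.51 1.58
θ=43°: 1.06 3.48
θ=55°: 0.73 3.99
θ=330°: 0.95 -0.70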